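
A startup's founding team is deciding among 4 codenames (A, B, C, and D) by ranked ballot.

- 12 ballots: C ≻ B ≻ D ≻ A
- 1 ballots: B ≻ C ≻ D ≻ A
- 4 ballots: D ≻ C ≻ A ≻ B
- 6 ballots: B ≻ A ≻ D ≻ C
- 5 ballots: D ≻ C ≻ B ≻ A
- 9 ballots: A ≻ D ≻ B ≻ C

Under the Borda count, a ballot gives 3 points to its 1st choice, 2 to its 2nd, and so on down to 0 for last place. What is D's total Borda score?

64

Borda scores:
  A: 12·0 + 0 + 4·1 + 6·2 + 5·0 + 9·3 = 43
  B: 12·2 + 3 + 4·0 + 6·3 + 5·1 + 9·1 = 59
  C: 12·3 + 2 + 4·2 + 6·0 + 5·2 + 9·0 = 56
  D: 12·1 + 1 + 4·3 + 6·1 + 5·3 + 9·2 = 64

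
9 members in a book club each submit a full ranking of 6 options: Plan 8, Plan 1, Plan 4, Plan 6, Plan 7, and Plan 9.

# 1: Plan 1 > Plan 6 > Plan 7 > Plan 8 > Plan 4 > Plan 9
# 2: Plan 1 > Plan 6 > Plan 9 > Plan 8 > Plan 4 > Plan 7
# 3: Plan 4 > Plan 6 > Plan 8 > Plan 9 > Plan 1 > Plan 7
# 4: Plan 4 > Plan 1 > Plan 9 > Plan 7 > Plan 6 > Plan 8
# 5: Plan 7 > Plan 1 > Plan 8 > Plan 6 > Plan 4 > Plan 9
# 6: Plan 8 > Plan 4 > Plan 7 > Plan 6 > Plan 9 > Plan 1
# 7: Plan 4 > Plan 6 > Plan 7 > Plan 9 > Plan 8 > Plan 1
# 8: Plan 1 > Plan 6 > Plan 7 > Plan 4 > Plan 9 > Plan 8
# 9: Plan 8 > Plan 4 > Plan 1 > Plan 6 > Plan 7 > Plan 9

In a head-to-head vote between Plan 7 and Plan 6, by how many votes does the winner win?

3

Ballots ranking Plan 7 above Plan 6: 3.
Ballots ranking Plan 6 above Plan 7: 6.
Plan 6 wins 6–3, a margin of 3.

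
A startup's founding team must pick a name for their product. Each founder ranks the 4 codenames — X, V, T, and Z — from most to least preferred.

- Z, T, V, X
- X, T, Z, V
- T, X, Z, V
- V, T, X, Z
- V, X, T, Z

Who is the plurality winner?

V

First-place vote totals:
  X: 1
  V: 2
  T: 1
  Z: 1
V has the most first-place votes.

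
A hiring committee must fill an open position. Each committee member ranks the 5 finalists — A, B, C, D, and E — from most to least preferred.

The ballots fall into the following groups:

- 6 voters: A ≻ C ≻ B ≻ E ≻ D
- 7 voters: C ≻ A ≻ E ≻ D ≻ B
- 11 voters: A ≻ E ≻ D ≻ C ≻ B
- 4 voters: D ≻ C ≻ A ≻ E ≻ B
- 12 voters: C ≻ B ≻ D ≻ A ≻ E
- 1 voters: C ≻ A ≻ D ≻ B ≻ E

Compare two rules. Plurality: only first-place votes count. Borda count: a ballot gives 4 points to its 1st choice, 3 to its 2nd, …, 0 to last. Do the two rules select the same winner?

Plurality first-place counts: A 17, B 0, C 20, D 4, E 0 → C.
Borda totals: A 112, B 49, C 121, D 71, E 57 → C.
The two rules agree on C.

Yes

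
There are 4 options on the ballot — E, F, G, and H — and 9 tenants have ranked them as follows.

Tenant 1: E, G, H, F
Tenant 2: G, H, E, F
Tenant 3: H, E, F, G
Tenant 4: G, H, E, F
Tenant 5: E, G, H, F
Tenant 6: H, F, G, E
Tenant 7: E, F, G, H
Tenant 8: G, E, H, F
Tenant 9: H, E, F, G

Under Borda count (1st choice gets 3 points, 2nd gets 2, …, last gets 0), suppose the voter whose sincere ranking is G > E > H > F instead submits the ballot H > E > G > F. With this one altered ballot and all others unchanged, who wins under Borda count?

H

Borda totals with the altered ballot: E 17, F 6, G 13, H 18.
The switch changes the winner from E to H.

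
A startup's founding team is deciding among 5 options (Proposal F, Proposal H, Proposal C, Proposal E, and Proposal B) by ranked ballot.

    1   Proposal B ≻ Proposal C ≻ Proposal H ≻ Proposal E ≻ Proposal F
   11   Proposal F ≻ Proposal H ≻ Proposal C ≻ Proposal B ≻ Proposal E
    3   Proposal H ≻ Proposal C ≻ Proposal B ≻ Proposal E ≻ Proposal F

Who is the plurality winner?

First-place vote totals:
  Proposal F: 11
  Proposal H: 3
  Proposal C: 0
  Proposal E: 0
  Proposal B: 1
Proposal F has the most first-place votes.

Proposal F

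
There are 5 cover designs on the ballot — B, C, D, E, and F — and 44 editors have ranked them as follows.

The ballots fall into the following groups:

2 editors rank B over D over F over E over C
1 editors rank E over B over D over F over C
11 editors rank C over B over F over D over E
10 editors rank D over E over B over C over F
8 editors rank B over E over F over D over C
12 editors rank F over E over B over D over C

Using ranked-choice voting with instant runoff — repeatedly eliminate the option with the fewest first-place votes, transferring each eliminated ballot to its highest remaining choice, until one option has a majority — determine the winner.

Round 1: F 12, C 11, B 10, D 10, E 1. E has the fewest and is eliminated.
Round 2: F 12, B 11, C 11, D 10. D has the fewest and is eliminated.
Round 3: B 21, F 12, C 11. C has the fewest and is eliminated.
Round 4: B 32, F 12. B has a majority.

B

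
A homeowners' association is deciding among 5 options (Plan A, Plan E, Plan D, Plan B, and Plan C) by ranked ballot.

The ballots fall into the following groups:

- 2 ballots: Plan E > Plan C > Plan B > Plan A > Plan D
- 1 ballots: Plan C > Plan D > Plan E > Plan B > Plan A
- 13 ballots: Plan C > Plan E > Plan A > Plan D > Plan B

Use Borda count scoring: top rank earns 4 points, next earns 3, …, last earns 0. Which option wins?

Plan C

Borda scores:
  Plan A: 2·1 + 0 + 13·2 = 28
  Plan E: 2·4 + 2 + 13·3 = 49
  Plan D: 2·0 + 3 + 13·1 = 16
  Plan B: 2·2 + 1 + 13·0 = 5
  Plan C: 2·3 + 4 + 13·4 = 62
Plan C has the highest total.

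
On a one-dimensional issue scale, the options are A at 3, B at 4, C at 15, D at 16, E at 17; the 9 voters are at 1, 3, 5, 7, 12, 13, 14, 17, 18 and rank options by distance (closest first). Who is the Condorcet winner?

With single-peaked preferences on a line, the Condorcet winner is the candidate closest to the median voter.
The median voter (position 12) is closest to C at 15.
Check: C vs E — voters closer to C: 7 of 9.

C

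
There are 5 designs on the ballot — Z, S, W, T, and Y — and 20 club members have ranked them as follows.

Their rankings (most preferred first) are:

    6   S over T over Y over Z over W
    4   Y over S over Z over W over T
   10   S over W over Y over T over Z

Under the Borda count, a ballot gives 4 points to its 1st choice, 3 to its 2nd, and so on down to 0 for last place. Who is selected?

Borda scores:
  Z: 6·1 + 4·2 + 10·0 = 14
  S: 6·4 + 4·3 + 10·4 = 76
  W: 6·0 + 4·1 + 10·3 = 34
  T: 6·3 + 4·0 + 10·1 = 28
  Y: 6·2 + 4·4 + 10·2 = 48
S has the highest total.

S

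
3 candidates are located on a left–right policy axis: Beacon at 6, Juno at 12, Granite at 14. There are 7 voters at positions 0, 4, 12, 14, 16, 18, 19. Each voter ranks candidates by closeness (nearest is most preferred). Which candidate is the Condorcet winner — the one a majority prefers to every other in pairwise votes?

Granite

With single-peaked preferences on a line, the Condorcet winner is the candidate closest to the median voter.
The median voter (position 14) is closest to Granite at 14.
Check: Granite vs Juno — voters closer to Granite: 4 of 7.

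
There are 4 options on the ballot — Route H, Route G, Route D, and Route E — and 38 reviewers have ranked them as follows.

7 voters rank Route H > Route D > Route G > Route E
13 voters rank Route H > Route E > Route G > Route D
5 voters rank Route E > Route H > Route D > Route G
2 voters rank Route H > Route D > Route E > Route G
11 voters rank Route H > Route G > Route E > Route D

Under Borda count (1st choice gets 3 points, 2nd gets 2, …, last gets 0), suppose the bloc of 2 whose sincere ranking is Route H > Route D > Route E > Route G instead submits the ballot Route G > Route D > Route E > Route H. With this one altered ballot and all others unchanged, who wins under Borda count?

Route H

Borda totals with the altered ballot: Route H 103, Route G 48, Route D 23, Route E 54.
The winner is unchanged: still Route H.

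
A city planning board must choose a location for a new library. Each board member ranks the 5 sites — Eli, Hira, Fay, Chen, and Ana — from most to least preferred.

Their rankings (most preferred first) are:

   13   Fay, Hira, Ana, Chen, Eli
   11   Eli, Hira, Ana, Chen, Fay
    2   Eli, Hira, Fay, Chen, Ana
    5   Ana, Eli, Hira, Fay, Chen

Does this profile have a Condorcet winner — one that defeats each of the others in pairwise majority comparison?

Head-to-head results (31 voters total):
Eli vs Hira: Eli wins 18–13.
Eli vs Fay: Eli wins 18–13.
Eli vs Chen: Eli wins 18–13.
Eli vs Ana: Ana wins 18–13.
Hira vs Fay: Hira wins 18–13.
Hira vs Chen: Hira wins 31–0.
Hira vs Ana: Hira wins 26–5.
Fay vs Chen: Fay wins 20–11.
Fay vs Ana: Ana wins 16–15.
Chen vs Ana: Ana wins 29–2.
No candidate beats all others: Eli beats Hira beats Ana beats Eli, a majority cycle.

No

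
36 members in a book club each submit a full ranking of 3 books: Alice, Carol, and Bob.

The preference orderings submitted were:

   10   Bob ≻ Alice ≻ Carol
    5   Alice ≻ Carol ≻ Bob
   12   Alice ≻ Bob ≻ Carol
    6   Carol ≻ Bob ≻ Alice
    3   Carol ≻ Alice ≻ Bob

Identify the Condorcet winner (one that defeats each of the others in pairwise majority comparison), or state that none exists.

Head-to-head results (36 voters total):
Alice vs Carol: Alice wins 27–9.
Alice vs Bob: Alice wins 20–16.
Carol vs Bob: Bob wins 22–14.
Alice beats each rival — Carol (27–9), Bob (20–16) — so Alice is the Condorcet winner.

Alice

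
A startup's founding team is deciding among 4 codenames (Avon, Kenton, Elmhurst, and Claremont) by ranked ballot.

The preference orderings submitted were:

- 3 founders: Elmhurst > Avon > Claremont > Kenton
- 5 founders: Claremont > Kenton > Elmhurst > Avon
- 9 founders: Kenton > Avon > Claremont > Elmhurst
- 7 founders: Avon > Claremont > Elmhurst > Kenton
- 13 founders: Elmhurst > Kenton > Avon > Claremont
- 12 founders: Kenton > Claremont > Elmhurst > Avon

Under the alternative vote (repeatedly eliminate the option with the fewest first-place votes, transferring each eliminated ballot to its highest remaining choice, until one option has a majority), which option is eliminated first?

Claremont

Round 1: Kenton 21, Elmhurst 16, Avon 7, Claremont 5. Claremont has the fewest and is eliminated.
Round 2: Kenton 26, Elmhurst 16, Avon 7. Kenton has a majority.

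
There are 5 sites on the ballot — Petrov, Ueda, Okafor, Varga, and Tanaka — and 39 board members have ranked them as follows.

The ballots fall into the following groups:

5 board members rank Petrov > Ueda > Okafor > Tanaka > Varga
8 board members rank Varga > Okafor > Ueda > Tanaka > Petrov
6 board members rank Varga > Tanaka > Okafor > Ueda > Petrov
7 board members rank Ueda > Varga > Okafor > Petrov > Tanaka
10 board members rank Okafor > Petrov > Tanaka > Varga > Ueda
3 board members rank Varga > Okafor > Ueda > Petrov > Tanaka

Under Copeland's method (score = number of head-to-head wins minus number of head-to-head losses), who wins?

Varga

Pairwise results:
  Petrov vs Ueda: Ueda wins 24–15.
  Petrov vs Okafor: Okafor wins 34–5.
  Petrov vs Varga: Varga wins 24–15.
  Petrov vs Tanaka: Petrov wins 25–14.
  Ueda vs Okafor: Okafor wins 27–12.
  Ueda vs Varga: Varga wins 27–12.
  Ueda vs Tanaka: Ueda wins 23–16.
  Okafor vs Varga: Varga wins 24–15.
  Okafor vs Tanaka: Okafor wins 33–6.
  Varga vs Tanaka: Varga wins 24–15.
Copeland scores (wins − losses):
  Petrov: 1 − 3 = -2
  Ueda: 2 − 2 = 0
  Okafor: 3 − 1 = 2
  Varga: 4 − 0 = 4
  Tanaka: 0 − 4 = -4
Varga has the best Copeland score.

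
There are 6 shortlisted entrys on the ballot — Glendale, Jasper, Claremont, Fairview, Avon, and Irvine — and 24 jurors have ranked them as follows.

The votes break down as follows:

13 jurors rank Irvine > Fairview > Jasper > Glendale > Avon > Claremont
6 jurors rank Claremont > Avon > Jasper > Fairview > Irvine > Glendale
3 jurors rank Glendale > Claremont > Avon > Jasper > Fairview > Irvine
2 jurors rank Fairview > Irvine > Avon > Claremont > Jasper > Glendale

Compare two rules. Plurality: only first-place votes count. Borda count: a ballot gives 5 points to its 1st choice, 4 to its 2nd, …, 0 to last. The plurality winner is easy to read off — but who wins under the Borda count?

Irvine

Plurality first-place counts: Glendale 3, Jasper 0, Claremont 6, Fairview 2, Avon 0, Irvine 13 → Irvine.
Borda totals: Glendale 41, Jasper 65, Claremont 46, Fairview 77, Avon 52, Irvine 79 → Irvine.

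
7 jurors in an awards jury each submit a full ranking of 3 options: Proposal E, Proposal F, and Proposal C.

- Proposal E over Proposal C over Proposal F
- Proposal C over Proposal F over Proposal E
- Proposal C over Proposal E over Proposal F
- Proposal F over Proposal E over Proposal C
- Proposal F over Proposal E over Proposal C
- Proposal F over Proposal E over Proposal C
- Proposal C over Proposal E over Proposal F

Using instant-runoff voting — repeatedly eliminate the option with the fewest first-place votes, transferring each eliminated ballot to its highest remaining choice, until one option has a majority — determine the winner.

Round 1: Proposal F 3, Proposal C 3, Proposal E 1. Proposal E has the fewest and is eliminated.
Round 2: Proposal C 4, Proposal F 3. Proposal C has a majority.

Proposal C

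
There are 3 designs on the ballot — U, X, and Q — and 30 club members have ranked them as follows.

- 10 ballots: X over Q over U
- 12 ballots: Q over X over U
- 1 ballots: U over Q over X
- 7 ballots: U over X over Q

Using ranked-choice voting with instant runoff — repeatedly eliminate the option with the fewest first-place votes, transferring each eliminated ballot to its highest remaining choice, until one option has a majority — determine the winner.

X

Round 1: Q 12, X 10, U 8. U has the fewest and is eliminated.
Round 2: X 17, Q 13. X has a majority.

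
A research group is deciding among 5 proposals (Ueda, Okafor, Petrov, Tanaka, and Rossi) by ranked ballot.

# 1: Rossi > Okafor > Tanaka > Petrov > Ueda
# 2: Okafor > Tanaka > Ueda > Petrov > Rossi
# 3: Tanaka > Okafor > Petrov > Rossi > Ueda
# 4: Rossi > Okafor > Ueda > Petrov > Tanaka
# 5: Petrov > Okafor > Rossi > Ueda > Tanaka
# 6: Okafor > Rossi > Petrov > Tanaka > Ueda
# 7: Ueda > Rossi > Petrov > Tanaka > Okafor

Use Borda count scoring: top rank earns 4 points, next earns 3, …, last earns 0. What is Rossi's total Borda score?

17

Borda scores:
  Ueda: 0 + 2 + 0 + 2 + 1 + 0 + 4 = 9
  Okafor: 3 + 4 + 3 + 3 + 3 + 4 + 0 = 20
  Petrov: 1 + 1 + 2 + 1 + 4 + 2 + 2 = 13
  Tanaka: 2 + 3 + 4 + 0 + 0 + 1 + 1 = 11
  Rossi: 4 + 0 + 1 + 4 + 2 + 3 + 3 = 17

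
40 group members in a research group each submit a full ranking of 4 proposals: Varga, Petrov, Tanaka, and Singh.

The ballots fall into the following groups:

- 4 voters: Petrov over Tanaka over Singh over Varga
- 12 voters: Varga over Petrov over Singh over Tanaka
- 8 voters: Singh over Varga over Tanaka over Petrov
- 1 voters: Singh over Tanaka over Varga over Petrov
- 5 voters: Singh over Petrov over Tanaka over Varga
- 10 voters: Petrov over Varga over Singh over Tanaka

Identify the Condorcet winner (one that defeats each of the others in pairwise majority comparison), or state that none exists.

Head-to-head results (40 voters total):
Varga vs Petrov: Varga wins 21–19.
Varga vs Tanaka: Varga wins 30–10.
Varga vs Singh: Varga wins 22–18.
Petrov vs Tanaka: Petrov wins 31–9.
Petrov vs Singh: Petrov wins 26–14.
Tanaka vs Singh: Singh wins 36–4.
Varga beats each rival — Petrov (21–19), Tanaka (30–10), Singh (22–18) — so Varga is the Condorcet winner.

Varga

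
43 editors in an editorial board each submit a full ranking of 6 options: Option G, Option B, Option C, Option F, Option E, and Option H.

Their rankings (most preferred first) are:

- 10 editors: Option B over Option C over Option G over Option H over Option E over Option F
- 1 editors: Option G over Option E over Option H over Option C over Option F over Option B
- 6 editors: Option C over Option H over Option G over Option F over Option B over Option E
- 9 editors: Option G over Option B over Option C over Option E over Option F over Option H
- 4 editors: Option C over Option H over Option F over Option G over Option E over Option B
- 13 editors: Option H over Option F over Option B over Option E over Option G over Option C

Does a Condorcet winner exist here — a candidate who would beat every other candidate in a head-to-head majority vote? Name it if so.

No Condorcet winner

Head-to-head results (43 voters total):
Option G vs Option B: Option B wins 23–20.
Option G vs Option C: Option G wins 23–20.
Option G vs Option F: Option G wins 26–17.
Option G vs Option E: Option G wins 30–13.
Option G vs Option H: Option H wins 23–20.
Option B vs Option C: Option B wins 32–11.
Option B vs Option F: Option F wins 24–19.
Option B vs Option E: Option B wins 38–5.
Option B vs Option H: Option H wins 24–19.
Option C vs Option F: Option C wins 30–13.
Option C vs Option E: Option C wins 29–14.
Option C vs Option H: Option C wins 29–14.
Option F vs Option E: Option F wins 23–20.
Option F vs Option H: Option H wins 34–9.
Option E vs Option H: Option H wins 33–10.
No candidate beats all others: Option G beats Option F beats Option B beats Option G, a majority cycle.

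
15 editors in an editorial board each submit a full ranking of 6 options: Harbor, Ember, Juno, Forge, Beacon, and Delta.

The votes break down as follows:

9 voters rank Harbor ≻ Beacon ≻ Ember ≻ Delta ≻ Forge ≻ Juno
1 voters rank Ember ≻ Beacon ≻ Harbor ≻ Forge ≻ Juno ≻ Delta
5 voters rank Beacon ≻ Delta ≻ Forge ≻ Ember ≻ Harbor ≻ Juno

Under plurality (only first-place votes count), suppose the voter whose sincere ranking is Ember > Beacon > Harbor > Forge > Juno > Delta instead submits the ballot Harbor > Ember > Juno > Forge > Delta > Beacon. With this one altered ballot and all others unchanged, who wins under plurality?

Harbor

First-place totals with the altered ballot: Harbor 10, Ember 0, Juno 0, Forge 0, Beacon 5, Delta 0.
The winner is unchanged: still Harbor.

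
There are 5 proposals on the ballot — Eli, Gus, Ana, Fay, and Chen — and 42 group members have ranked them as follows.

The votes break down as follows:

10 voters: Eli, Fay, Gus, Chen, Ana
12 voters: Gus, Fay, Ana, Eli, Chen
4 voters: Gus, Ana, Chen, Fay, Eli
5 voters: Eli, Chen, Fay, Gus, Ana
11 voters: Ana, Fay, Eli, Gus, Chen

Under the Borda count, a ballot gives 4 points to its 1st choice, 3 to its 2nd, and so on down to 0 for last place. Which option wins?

Fay

Borda scores:
  Eli: 10·4 + 12·1 + 4·0 + 5·4 + 11·2 = 94
  Gus: 10·2 + 12·4 + 4·4 + 5·1 + 11·1 = 100
  Ana: 10·0 + 12·2 + 4·3 + 5·0 + 11·4 = 80
  Fay: 10·3 + 12·3 + 4·1 + 5·2 + 11·3 = 113
  Chen: 10·1 + 12·0 + 4·2 + 5·3 + 11·0 = 33
Fay has the highest total.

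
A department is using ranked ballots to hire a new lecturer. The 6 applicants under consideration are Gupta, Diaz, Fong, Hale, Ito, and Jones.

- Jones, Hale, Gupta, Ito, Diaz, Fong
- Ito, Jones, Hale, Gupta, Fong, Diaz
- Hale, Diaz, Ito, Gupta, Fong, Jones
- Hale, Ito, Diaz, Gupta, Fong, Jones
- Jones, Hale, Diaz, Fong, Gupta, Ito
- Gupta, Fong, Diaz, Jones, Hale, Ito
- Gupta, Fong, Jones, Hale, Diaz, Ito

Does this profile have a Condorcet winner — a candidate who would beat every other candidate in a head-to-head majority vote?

No

Head-to-head results (7 voters total):
Gupta vs Diaz: Gupta wins 4–3.
Gupta vs Fong: Gupta wins 6–1.
Gupta vs Hale: Hale wins 5–2.
Gupta vs Ito: Gupta wins 4–3.
Gupta vs Jones: Gupta wins 4–3.
Diaz vs Fong: Diaz wins 4–3.
Diaz vs Hale: Hale wins 6–1.
Diaz vs Ito: Diaz wins 4–3.
Diaz vs Jones: Jones wins 4–3.
Fong vs Hale: Hale wins 5–2.
Fong vs Ito: Ito wins 4–3.
Fong vs Jones: Fong wins 4–3.
Hale vs Ito: Hale wins 6–1.
Hale vs Jones: Jones wins 5–2.
Ito vs Jones: Jones wins 4–3.
No candidate beats all others: Gupta beats Jones beats Hale beats Gupta, a majority cycle.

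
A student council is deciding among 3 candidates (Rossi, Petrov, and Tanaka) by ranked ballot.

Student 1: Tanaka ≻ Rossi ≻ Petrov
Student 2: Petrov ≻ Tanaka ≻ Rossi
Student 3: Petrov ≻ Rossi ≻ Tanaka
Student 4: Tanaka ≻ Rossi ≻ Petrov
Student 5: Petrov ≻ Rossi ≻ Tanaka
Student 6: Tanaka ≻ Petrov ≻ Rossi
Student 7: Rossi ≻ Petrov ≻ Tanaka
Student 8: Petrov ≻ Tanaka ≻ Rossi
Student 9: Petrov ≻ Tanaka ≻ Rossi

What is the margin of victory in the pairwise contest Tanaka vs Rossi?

3

Ballots ranking Tanaka above Rossi: 6.
Ballots ranking Rossi above Tanaka: 3.
Tanaka wins 6–3, a margin of 3.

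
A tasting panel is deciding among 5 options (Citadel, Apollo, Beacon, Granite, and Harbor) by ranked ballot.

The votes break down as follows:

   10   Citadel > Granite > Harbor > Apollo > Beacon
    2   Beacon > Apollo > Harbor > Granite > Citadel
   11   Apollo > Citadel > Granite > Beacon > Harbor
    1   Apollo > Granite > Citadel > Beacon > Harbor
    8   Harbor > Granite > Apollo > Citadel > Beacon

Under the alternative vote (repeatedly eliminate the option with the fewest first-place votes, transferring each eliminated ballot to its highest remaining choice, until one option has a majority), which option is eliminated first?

Round 1: Apollo 12, Citadel 10, Harbor 8, Beacon 2, Granite 0. Granite has the fewest and is eliminated.
Round 2: Apollo 12, Citadel 10, Harbor 8, Beacon 2. Beacon has the fewest and is eliminated.
Round 3: Apollo 14, Citadel 10, Harbor 8. Harbor has the fewest and is eliminated.
Round 4: Apollo 22, Citadel 10. Apollo has a majority.

Granite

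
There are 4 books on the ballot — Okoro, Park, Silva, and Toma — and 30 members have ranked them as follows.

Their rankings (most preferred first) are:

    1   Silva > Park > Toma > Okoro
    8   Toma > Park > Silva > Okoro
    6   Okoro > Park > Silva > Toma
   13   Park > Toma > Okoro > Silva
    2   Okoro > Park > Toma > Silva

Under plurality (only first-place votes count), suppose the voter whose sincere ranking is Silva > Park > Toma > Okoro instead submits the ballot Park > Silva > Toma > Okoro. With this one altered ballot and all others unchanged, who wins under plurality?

First-place totals with the altered ballot: Okoro 8, Park 14, Silva 0, Toma 8.
The winner is unchanged: still Park.

Park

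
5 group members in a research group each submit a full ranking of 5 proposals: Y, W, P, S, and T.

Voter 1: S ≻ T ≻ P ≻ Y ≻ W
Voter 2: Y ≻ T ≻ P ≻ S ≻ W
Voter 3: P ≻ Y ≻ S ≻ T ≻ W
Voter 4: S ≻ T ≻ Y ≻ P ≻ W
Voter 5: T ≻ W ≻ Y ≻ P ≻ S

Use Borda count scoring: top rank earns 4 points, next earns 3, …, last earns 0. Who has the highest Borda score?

T

Borda scores:
  Y: 1 + 4 + 3 + 2 + 2 = 12
  W: 0 + 0 + 0 + 0 + 3 = 3
  P: 2 + 2 + 4 + 1 + 1 = 10
  S: 4 + 1 + 2 + 4 + 0 = 11
  T: 3 + 3 + 1 + 3 + 4 = 14
T has the highest total.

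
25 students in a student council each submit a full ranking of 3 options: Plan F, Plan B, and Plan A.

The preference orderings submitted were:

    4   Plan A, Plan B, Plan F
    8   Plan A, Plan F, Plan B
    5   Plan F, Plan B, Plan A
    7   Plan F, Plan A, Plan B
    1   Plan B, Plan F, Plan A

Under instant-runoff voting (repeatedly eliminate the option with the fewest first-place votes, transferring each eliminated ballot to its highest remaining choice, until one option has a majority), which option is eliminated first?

Plan B

Round 1: Plan F 12, Plan A 12, Plan B 1. Plan B has the fewest and is eliminated.
Round 2: Plan F 13, Plan A 12. Plan F has a majority.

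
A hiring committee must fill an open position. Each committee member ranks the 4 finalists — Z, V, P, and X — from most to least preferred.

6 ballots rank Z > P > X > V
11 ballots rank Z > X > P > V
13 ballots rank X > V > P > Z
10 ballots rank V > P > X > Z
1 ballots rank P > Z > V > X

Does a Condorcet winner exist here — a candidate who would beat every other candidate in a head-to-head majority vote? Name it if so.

Head-to-head results (41 voters total):
Z vs V: V wins 23–18.
Z vs P: P wins 24–17.
Z vs X: X wins 23–18.
V vs P: V wins 23–18.
V vs X: X wins 30–11.
P vs X: X wins 24–17.
X beats each rival — Z (23–18), V (30–11), P (24–17) — so X is the Condorcet winner.

X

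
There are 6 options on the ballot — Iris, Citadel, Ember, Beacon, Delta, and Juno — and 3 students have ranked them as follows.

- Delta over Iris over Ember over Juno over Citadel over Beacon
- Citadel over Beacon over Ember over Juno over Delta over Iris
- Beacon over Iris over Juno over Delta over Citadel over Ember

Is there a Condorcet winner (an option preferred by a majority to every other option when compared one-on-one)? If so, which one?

Head-to-head results (3 voters total):
Iris vs Citadel: Iris wins 2–1.
Iris vs Ember: Iris wins 2–1.
Iris vs Beacon: Beacon wins 2–1.
Iris vs Delta: Delta wins 2–1.
Iris vs Juno: Iris wins 2–1.
Citadel vs Ember: Citadel wins 2–1.
Citadel vs Beacon: Citadel wins 2–1.
Citadel vs Delta: Delta wins 2–1.
Citadel vs Juno: Juno wins 2–1.
Ember vs Beacon: Beacon wins 2–1.
Ember vs Delta: Delta wins 2–1.
Ember vs Juno: Ember wins 2–1.
Beacon vs Delta: Beacon wins 2–1.
Beacon vs Juno: Beacon wins 2–1.
Delta vs Juno: Juno wins 2–1.
No candidate beats all others: Iris beats Citadel beats Beacon beats Iris, a majority cycle.

No Condorcet winner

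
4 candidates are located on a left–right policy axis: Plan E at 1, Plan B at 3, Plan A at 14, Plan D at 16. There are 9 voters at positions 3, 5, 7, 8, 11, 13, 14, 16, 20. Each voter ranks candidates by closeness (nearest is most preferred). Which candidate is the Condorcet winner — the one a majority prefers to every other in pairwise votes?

With single-peaked preferences on a line, the Condorcet winner is the candidate closest to the median voter.
The median voter (position 11) is closest to Plan A at 14.
Check: Plan A vs Plan B — voters closer to Plan A: 5 of 9.

Plan A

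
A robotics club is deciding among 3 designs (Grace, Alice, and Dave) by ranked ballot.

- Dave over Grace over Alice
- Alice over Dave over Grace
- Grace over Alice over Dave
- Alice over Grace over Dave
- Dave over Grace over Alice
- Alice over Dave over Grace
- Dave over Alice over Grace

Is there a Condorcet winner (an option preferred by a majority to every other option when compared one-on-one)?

Yes

Head-to-head results (7 voters total):
Grace vs Alice: Alice wins 4–3.
Grace vs Dave: Dave wins 5–2.
Alice vs Dave: Alice wins 4–3.
Alice beats each rival — Grace (4–3), Dave (4–3) — so Alice is the Condorcet winner.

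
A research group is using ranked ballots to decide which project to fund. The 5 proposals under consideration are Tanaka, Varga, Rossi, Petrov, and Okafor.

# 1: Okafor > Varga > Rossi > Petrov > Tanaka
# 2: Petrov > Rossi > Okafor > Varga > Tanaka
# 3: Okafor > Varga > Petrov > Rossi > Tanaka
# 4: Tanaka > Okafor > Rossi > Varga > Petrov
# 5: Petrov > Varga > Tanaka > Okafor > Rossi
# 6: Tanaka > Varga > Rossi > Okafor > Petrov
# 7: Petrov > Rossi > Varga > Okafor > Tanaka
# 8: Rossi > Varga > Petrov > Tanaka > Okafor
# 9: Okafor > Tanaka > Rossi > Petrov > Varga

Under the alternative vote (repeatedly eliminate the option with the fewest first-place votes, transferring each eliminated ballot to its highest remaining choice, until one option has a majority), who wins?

Round 1: Petrov 3, Okafor 3, Tanaka 2, Rossi 1, Varga 0. Varga has the fewest and is eliminated.
Round 2: Petrov 3, Okafor 3, Tanaka 2, Rossi 1. Rossi has the fewest and is eliminated.
Round 3: Petrov 4, Okafor 3, Tanaka 2. Tanaka has the fewest and is eliminated.
Round 4: Okafor 5, Petrov 4. Okafor has a majority.

Okafor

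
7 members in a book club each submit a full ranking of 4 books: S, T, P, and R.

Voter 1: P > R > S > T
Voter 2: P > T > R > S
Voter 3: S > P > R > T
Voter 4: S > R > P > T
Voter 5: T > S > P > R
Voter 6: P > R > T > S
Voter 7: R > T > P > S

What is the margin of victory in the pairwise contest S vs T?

Ballots ranking S above T: 3.
Ballots ranking T above S: 4.
T wins 4–3, a margin of 1.

1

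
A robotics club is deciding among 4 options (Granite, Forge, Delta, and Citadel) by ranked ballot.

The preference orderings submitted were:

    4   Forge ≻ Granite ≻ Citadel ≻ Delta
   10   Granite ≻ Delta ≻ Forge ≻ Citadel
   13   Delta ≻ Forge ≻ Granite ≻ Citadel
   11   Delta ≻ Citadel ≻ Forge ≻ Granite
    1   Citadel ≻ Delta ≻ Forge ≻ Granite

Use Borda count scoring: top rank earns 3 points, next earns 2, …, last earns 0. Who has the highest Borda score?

Delta

Borda scores:
  Granite: 4·2 + 10·3 + 13·1 + 11·0 + 0 = 51
  Forge: 4·3 + 10·1 + 13·2 + 11·1 + 1 = 60
  Delta: 4·0 + 10·2 + 13·3 + 11·3 + 2 = 94
  Citadel: 4·1 + 10·0 + 13·0 + 11·2 + 3 = 29
Delta has the highest total.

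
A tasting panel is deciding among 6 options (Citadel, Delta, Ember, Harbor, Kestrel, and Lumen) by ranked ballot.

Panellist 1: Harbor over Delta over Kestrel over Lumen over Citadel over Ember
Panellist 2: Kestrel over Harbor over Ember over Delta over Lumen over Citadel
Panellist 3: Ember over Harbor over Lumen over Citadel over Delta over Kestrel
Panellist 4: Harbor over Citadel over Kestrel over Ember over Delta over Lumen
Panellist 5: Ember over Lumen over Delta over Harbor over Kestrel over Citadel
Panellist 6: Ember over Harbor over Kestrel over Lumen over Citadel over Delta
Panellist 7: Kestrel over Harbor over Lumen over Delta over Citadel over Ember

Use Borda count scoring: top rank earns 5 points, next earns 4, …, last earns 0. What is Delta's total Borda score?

Borda scores:
  Citadel: 1 + 0 + 2 + 4 + 0 + 1 + 1 = 9
  Delta: 4 + 2 + 1 + 1 + 3 + 0 + 2 = 13
  Ember: 0 + 3 + 5 + 2 + 5 + 5 + 0 = 20
  Harbor: 5 + 4 + 4 + 5 + 2 + 4 + 4 = 28
  Kestrel: 3 + 5 + 0 + 3 + 1 + 3 + 5 = 20
  Lumen: 2 + 1 + 3 + 0 + 4 + 2 + 3 = 15

13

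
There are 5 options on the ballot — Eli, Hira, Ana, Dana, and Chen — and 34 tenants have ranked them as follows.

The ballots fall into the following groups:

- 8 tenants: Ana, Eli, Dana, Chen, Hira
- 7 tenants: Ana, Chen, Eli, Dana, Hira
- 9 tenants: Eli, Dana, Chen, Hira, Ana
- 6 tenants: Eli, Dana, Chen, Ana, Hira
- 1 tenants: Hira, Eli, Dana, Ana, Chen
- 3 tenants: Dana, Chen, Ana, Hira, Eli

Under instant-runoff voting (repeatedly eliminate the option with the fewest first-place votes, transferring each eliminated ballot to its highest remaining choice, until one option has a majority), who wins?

Round 1: Eli 15, Ana 15, Dana 3, Hira 1, Chen 0. Chen has the fewest and is eliminated.
Round 2: Eli 15, Ana 15, Dana 3, Hira 1. Hira has the fewest and is eliminated.
Round 3: Eli 16, Ana 15, Dana 3. Dana has the fewest and is eliminated.
Round 4: Ana 18, Eli 16. Ana has a majority.

Ana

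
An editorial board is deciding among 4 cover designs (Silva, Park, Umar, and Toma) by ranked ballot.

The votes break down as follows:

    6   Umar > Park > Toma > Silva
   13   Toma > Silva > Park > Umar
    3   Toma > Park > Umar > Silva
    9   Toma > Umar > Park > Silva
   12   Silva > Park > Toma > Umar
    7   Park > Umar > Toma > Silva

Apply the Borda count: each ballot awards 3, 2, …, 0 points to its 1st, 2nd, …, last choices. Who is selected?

Borda scores:
  Silva: 6·0 + 13·2 + 3·0 + 9·0 + 12·3 + 7·0 = 62
  Park: 6·2 + 13·1 + 3·2 + 9·1 + 12·2 + 7·3 = 85
  Umar: 6·3 + 13·0 + 3·1 + 9·2 + 12·0 + 7·2 = 53
  Toma: 6·1 + 13·3 + 3·3 + 9·3 + 12·1 + 7·1 = 100
Toma has the highest total.

Toma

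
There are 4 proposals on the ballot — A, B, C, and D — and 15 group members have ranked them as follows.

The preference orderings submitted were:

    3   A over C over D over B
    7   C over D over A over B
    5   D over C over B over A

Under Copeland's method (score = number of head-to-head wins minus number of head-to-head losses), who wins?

C

Pairwise results:
  A vs B: A wins 10–5.
  A vs C: C wins 12–3.
  A vs D: D wins 12–3.
  B vs C: C wins 15–0.
  B vs D: D wins 15–0.
  C vs D: C wins 10–5.
Copeland scores (wins − losses):
  A: 1 − 2 = -1
  B: 0 − 3 = -3
  C: 3 − 0 = 3
  D: 2 − 1 = 1
C has the best Copeland score.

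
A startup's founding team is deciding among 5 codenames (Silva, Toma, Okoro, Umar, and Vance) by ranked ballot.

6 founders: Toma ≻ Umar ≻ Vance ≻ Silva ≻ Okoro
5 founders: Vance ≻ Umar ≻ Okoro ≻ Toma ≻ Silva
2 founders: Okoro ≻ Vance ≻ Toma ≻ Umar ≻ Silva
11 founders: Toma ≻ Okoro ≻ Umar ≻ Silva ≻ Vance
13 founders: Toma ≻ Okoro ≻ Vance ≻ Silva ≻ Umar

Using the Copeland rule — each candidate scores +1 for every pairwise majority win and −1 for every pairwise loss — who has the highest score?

Pairwise results:
  Silva vs Toma: Toma wins 37–0.
  Silva vs Okoro: Okoro wins 31–6.
  Silva vs Umar: Umar wins 24–13.
  Silva vs Vance: Vance wins 26–11.
  Toma vs Okoro: Toma wins 30–7.
  Toma vs Umar: Toma wins 32–5.
  Toma vs Vance: Toma wins 30–7.
  Okoro vs Umar: Okoro wins 26–11.
  Okoro vs Vance: Okoro wins 26–11.
  Umar vs Vance: Vance wins 20–17.
Copeland scores (wins − losses):
  Silva: 0 − 4 = -4
  Toma: 4 − 0 = 4
  Okoro: 3 − 1 = 2
  Umar: 1 − 3 = -2
  Vance: 2 − 2 = 0
Toma has the best Copeland score.

Toma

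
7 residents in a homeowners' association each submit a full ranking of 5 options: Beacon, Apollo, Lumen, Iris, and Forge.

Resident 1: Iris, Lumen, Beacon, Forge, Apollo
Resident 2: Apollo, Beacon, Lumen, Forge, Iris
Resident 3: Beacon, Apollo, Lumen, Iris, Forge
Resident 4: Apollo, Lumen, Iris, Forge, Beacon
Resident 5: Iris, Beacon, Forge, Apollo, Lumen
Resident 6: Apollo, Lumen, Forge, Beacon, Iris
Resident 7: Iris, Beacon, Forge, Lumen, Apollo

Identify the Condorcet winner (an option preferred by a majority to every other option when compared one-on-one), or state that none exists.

Head-to-head results (7 voters total):
Beacon vs Apollo: Beacon wins 4–3.
Beacon vs Lumen: Beacon wins 4–3.
Beacon vs Iris: Iris wins 4–3.
Beacon vs Forge: Beacon wins 5–2.
Apollo vs Lumen: Apollo wins 5–2.
Apollo vs Iris: Apollo wins 4–3.
Apollo vs Forge: Apollo wins 4–3.
Lumen vs Iris: Lumen wins 4–3.
Lumen vs Forge: Lumen wins 5–2.
Iris vs Forge: Iris wins 5–2.
No candidate beats all others: Beacon beats Apollo beats Iris beats Beacon, a majority cycle.

No Condorcet winner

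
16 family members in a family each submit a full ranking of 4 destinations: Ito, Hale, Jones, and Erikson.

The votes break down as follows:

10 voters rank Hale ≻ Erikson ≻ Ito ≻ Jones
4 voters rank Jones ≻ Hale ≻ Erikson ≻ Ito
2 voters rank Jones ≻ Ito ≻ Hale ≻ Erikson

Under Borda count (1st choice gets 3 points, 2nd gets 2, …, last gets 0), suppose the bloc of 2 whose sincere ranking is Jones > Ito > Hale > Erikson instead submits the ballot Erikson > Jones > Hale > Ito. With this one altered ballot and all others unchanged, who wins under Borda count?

Borda totals with the altered ballot: Ito 10, Hale 40, Jones 16, Erikson 30.
The winner is unchanged: still Hale.

Hale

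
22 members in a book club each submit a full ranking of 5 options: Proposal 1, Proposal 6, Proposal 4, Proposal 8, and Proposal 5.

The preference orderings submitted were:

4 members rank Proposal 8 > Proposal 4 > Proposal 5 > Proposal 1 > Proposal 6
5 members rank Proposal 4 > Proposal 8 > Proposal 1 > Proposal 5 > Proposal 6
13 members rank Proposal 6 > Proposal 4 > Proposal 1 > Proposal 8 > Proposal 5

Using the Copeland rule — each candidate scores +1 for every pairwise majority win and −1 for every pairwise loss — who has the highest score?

Proposal 6

Pairwise results:
  Proposal 1 vs Proposal 6: Proposal 6 wins 13–9.
  Proposal 1 vs Proposal 4: Proposal 4 wins 22–0.
  Proposal 1 vs Proposal 8: Proposal 1 wins 13–9.
  Proposal 1 vs Proposal 5: Proposal 1 wins 18–4.
  Proposal 6 vs Proposal 4: Proposal 6 wins 13–9.
  Proposal 6 vs Proposal 8: Proposal 6 wins 13–9.
  Proposal 6 vs Proposal 5: Proposal 6 wins 13–9.
  Proposal 4 vs Proposal 8: Proposal 4 wins 18–4.
  Proposal 4 vs Proposal 5: Proposal 4 wins 22–0.
  Proposal 8 vs Proposal 5: Proposal 8 wins 22–0.
Copeland scores (wins − losses):
  Proposal 1: 2 − 2 = 0
  Proposal 6: 4 − 0 = 4
  Proposal 4: 3 − 1 = 2
  Proposal 8: 1 − 3 = -2
  Proposal 5: 0 − 4 = -4
Proposal 6 has the best Copeland score.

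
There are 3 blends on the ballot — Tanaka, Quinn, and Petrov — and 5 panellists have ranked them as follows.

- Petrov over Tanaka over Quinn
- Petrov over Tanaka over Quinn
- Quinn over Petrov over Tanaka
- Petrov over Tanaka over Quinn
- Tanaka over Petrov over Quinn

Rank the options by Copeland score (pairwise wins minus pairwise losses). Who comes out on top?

Petrov

Pairwise results:
  Tanaka vs Quinn: Tanaka wins 4–1.
  Tanaka vs Petrov: Petrov wins 4–1.
  Quinn vs Petrov: Petrov wins 4–1.
Copeland scores (wins − losses):
  Tanaka: 1 − 1 = 0
  Quinn: 0 − 2 = -2
  Petrov: 2 − 0 = 2
Petrov has the best Copeland score.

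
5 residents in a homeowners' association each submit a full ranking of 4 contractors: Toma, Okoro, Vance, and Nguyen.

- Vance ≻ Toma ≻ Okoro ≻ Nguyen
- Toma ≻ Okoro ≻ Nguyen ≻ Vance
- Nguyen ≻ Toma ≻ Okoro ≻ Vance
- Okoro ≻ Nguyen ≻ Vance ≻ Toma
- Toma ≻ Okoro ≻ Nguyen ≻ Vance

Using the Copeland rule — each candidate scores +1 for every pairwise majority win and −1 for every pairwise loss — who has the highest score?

Pairwise results:
  Toma vs Okoro: Toma wins 4–1.
  Toma vs Vance: Toma wins 3–2.
  Toma vs Nguyen: Toma wins 3–2.
  Okoro vs Vance: Okoro wins 4–1.
  Okoro vs Nguyen: Okoro wins 4–1.
  Vance vs Nguyen: Nguyen wins 4–1.
Copeland scores (wins − losses):
  Toma: 3 − 0 = 3
  Okoro: 2 − 1 = 1
  Vance: 0 − 3 = -3
  Nguyen: 1 − 2 = -1
Toma has the best Copeland score.

Toma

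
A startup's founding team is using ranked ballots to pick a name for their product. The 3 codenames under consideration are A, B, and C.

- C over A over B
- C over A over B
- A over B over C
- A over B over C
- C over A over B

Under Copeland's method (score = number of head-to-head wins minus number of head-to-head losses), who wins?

Pairwise results:
  A vs B: A wins 5–0.
  A vs C: C wins 3–2.
  B vs C: C wins 3–2.
Copeland scores (wins − losses):
  A: 1 − 1 = 0
  B: 0 − 2 = -2
  C: 2 − 0 = 2
C has the best Copeland score.

C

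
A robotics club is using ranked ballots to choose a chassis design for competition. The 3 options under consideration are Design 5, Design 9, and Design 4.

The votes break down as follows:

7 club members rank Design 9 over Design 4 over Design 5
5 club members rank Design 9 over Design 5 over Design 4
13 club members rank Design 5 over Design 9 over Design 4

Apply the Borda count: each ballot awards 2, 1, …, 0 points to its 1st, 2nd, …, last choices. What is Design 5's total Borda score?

31

Borda scores:
  Design 5: 7·0 + 5·1 + 13·2 = 31
  Design 9: 7·2 + 5·2 + 13·1 = 37
  Design 4: 7·1 + 5·0 + 13·0 = 7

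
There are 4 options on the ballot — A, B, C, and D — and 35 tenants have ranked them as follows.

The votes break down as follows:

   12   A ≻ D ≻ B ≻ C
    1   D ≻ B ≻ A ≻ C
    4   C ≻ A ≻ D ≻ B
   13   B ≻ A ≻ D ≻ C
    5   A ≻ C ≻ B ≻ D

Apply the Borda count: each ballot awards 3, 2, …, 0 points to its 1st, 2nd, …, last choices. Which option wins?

Borda scores:
  A: 12·3 + 1 + 4·2 + 13·2 + 5·3 = 86
  B: 12·1 + 2 + 4·0 + 13·3 + 5·1 = 58
  C: 12·0 + 0 + 4·3 + 13·0 + 5·2 = 22
  D: 12·2 + 3 + 4·1 + 13·1 + 5·0 = 44
A has the highest total.

A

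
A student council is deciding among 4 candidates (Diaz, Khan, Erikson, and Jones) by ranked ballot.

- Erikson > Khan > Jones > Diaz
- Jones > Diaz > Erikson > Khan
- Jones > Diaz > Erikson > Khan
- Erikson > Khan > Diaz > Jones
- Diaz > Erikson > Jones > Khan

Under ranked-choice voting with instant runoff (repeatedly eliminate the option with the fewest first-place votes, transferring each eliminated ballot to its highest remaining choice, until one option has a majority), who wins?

Round 1: Erikson 2, Jones 2, Diaz 1, Khan 0. Khan has the fewest and is eliminated.
Round 2: Erikson 2, Jones 2, Diaz 1. Diaz has the fewest and is eliminated.
Round 3: Erikson 3, Jones 2. Erikson has a majority.

Erikson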